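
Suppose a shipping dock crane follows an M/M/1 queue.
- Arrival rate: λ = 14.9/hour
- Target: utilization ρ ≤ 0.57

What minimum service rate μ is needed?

ρ = λ/μ, so μ = λ/ρ
μ ≥ 14.9/0.57 = 26.1404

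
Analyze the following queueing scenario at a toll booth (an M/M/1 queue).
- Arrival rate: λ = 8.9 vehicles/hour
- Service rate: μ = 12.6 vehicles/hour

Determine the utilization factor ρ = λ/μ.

Server utilization: ρ = λ/μ
ρ = 8.9/12.6 = 0.7063
The server is busy 70.63% of the time.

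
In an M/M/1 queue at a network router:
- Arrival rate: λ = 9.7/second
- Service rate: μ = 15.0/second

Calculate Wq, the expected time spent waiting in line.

First, compute utilization: ρ = λ/μ = 9.7/15.0 = 0.6467
For M/M/1: Wq = λ/(μ(μ-λ))
Wq = 9.7/(15.0 × (15.0-9.7))
Wq = 9.7/(15.0 × 5.30)
Wq = 0.1220 seconds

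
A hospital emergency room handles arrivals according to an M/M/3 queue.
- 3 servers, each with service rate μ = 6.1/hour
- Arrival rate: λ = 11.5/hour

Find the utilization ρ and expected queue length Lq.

Traffic intensity: ρ = λ/(cμ) = 11.5/(3×6.1) = 0.6284
Since ρ = 0.6284 < 1, system is stable.
Offered load a = λ/μ = cρ = 11.5/6.1 = 1.8852
P₀ = [ Σₙ₌₀^2 aⁿ/n! + a^3/(3!(1-ρ)) ]⁻¹
Σ = a^0/0! + a^1/1! + a^2/2! = 1.0000 + 1.8852 + 1.7771 = 4.6623
a^3/(3!(1-ρ)) = 6.70045/(6 × 0.371585) = 3.0053
P₀ = 1/(4.6623 + 3.0053) = 0.1304
Lq = P₀·a^3·ρ / (3!(1-ρ)²) = 0.13042 × 6.7005 × 0.62842 / (6 × 0.13808) = 0.6629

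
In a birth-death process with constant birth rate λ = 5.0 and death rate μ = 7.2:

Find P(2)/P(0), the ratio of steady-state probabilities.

For constant rates: P(n)/P(0) = (λ/μ)^n
P(2)/P(0) = (5.0/7.2)^2 = 0.694444^2 = 0.4823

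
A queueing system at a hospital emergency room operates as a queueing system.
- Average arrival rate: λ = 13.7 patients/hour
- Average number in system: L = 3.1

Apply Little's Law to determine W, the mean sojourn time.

Little's Law: L = λW, so W = L/λ
W = 3.1/13.7 = 0.2263 hours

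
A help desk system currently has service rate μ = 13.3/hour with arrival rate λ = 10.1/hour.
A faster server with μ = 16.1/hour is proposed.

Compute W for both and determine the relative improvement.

System 1: ρ₁ = 10.1/13.3 = 0.7594, W₁ = 1/(13.3-10.1) = 0.31250
System 2: ρ₂ = 10.1/16.1 = 0.6273, W₂ = 1/(16.1-10.1) = 0.16667
Improvement: (W₁-W₂)/W₁ = (0.31250-0.16667)/0.31250 = 46.67%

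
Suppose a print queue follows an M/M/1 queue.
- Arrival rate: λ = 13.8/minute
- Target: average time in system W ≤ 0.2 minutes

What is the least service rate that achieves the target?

For M/M/1: W = 1/(μ-λ)
Need W ≤ 0.2, so 1/(μ-λ) ≤ 0.2
μ - λ ≥ 1/0.2 = 5.0000
μ ≥ 13.8 + 5.0000 = 18.8000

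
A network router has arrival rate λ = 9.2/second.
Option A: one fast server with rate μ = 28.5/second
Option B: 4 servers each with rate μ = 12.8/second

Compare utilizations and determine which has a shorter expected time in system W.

Option A: single server μ = 28.5 (M/M/1)
  ρ_A = 9.2/28.5 = 0.3228
  W_A = 1/(μ-λ) = 1/(28.5-9.2) = 1/19.30 = 0.05181

Option B: 4 servers μ = 12.8 (M/M/4)
  ρ_B = λ/(cμ) = 9.2/(4×12.8) = 0.1797
  Offered load a = λ/μ = cρ = 9.2/12.8 = 0.7187
  P₀ = [ Σₙ₌₀^3 aⁿ/n! + a^4/(4!(1-ρ)) ]⁻¹
  Σ = a^0/0! + a^1/1! + a^2/2! + a^3/3! = 1.0000 + 0.7187 + 0.2583 + 0.06188 = 2.0389
  a^4/(4!(1-ρ)) = 0.2669/(24 × 0.8203) = 0.01356
  P₀ = 1/(2.0389 + 0.01356) = 0.4872
  Lq = P₀·a^4·ρ / (4!(1-ρ)²) = 0.4872 × 0.2669 × 0.1797 / (24 × 0.6729) = 0.001447
  Wq_B = Lq/λ = 0.001446699/9.2 = 0.0001572
  W_B = Wq_B + 1/μ = 0.0001572 + 0.07812 = 0.07828

Since W_A = 0.05181 < W_B = 0.07828, Option A (single fast server) has the shorter time in system.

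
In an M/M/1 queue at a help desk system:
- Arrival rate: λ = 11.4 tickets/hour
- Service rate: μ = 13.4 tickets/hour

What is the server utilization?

Server utilization: ρ = λ/μ
ρ = 11.4/13.4 = 0.8507
The server is busy 85.07% of the time.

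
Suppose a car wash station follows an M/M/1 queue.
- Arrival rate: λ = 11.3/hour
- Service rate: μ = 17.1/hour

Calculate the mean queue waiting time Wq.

First, compute utilization: ρ = λ/μ = 11.3/17.1 = 0.6608
For M/M/1: Wq = λ/(μ(μ-λ))
Wq = 11.3/(17.1 × (17.1-11.3))
Wq = 11.3/(17.1 × 5.80)
Wq = 0.1139 hours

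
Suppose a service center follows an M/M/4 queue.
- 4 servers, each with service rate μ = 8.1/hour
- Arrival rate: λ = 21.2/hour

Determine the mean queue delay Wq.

Traffic intensity: ρ = λ/(cμ) = 21.2/(4×8.1) = 0.6543
Since ρ = 0.6543 < 1, system is stable.
Offered load a = λ/μ = cρ = 21.2/8.1 = 2.6173
P₀ = [ Σₙ₌₀^3 aⁿ/n! + a^4/(4!(1-ρ)) ]⁻¹
Σ = a^0/0! + a^1/1! + a^2/2! + a^3/3! = 1.0000 + 2.6173 + 3.4251 + 2.9881 = 10.0305
a^4/(4!(1-ρ)) = 46.9249/(24 × 0.34568) = 5.6561
P₀ = 1/(10.0305 + 5.6561) = 0.06375
Lq = P₀·a^4·ρ / (4!(1-ρ)²) = 0.06375 × 46.9249 × 0.6543 / (24 × 0.1195) = 0.6825
Wq = Lq/λ = 0.6825/21.2 = 0.03219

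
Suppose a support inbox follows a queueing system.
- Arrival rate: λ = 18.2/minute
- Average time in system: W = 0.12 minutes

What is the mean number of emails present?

Little's Law: L = λW
L = 18.2 × 0.12 = 2.1840 emails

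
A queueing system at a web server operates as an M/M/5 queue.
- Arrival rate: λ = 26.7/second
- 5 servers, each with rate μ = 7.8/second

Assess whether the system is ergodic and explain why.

Stability requires ρ = λ/(cμ) < 1
ρ = 26.7/(5 × 7.8) = 26.7/39.00 = 0.6846
Since 0.6846 < 1, the system is STABLE.
The servers are busy 68.46% of the time.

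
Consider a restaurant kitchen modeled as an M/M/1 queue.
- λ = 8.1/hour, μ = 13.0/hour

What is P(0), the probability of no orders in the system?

ρ = λ/μ = 8.1/13.0 = 0.6231
P(0) = 1 - ρ = 1 - 0.6231 = 0.3769
The server is idle 37.69% of the time.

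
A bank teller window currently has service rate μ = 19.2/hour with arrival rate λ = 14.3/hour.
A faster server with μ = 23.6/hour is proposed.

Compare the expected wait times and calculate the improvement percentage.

System 1: ρ₁ = 14.3/19.2 = 0.7448, W₁ = 1/(19.2-14.3) = 0.20408
System 2: ρ₂ = 14.3/23.6 = 0.6059, W₂ = 1/(23.6-14.3) = 0.10753
Improvement: (W₁-W₂)/W₁ = (0.20408-0.10753)/0.20408 = 47.31%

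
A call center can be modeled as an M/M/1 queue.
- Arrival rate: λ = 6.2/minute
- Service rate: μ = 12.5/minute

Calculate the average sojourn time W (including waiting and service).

First, compute utilization: ρ = λ/μ = 6.2/12.5 = 0.4960
For M/M/1: W = 1/(μ-λ)
W = 1/(12.5-6.2) = 1/6.30
W = 0.1587 minutes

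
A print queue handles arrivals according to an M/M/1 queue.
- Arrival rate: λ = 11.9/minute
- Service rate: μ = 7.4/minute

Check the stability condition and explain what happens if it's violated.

Stability requires ρ = λ/(cμ) < 1
ρ = 11.9/(1 × 7.4) = 11.9/7.40 = 1.6081
Since 1.6081 ≥ 1, the system is UNSTABLE.
Queue grows without bound. Need μ > λ = 11.9.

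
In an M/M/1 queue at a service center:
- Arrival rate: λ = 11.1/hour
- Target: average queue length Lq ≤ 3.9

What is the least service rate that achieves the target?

For M/M/1: Lq = λ²/(μ(μ-λ))
Need Lq ≤ 3.9, i.e. μ(μ-λ) ≥ λ²/3.9
μ² - 11.1μ - 123.21/3.9 ≥ 0  →  μ² - 11.1μ - 31.5923 ≥ 0
Quadratic formula (positive root): μ = [λ + √(λ² + 4×31.5923)]/2
Discriminant: 123.21 + 4×31.5923 = 249.5792, √249.5792 = 15.7981
μ ≥ (11.1 + 15.7981)/2 = 13.4490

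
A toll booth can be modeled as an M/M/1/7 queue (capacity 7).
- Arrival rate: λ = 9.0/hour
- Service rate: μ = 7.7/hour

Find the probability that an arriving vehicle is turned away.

ρ = λ/μ = 9.0/7.7 = 1.16883
P₀ = (1-ρ)/(1-ρ^(K+1)) = (1-1.16883)/(1-1.16883^8) = -0.16883/-2.4835 = 0.06798
P_K = P₀×ρ^K = 0.06798 × 1.16883^7 = 0.06798 × 2.9803 = 0.2026
Blocking probability = 20.26%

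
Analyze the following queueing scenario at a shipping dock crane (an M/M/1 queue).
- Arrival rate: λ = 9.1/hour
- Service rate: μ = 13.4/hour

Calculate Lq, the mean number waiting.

ρ = λ/μ = 9.1/13.4 = 0.6791
For M/M/1: Lq = λ²/(μ(μ-λ))
Lq = 82.81/(13.4 × 4.30)
Lq = 1.4372 containers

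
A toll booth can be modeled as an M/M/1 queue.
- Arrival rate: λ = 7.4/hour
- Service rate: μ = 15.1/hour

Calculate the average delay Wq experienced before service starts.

First, compute utilization: ρ = λ/μ = 7.4/15.1 = 0.4901
For M/M/1: Wq = λ/(μ(μ-λ))
Wq = 7.4/(15.1 × (15.1-7.4))
Wq = 7.4/(15.1 × 7.70)
Wq = 0.06364 hours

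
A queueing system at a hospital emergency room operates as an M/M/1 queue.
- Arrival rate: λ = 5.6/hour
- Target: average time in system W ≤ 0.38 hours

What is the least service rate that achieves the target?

For M/M/1: W = 1/(μ-λ)
Need W ≤ 0.38, so 1/(μ-λ) ≤ 0.38
μ - λ ≥ 1/0.38 = 2.6316
μ ≥ 5.6 + 2.6316 = 8.2316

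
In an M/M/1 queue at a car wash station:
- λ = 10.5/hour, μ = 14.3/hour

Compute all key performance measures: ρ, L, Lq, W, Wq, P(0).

Step 1: ρ = λ/μ = 10.5/14.3 = 0.7343
Step 2: L = λ/(μ-λ) = 10.5/3.80 = 2.7632
Step 3: Lq = λ²/(μ(μ-λ)) = 110.25/(14.3×3.80) = 2.0289
Step 4: W = 1/(μ-λ) = 1/3.80 = 0.26316
Step 5: Wq = λ/(μ(μ-λ)) = 10.5/(14.3×3.80) = 0.1932
Step 6: P(0) = 1-ρ = 0.2657
Verify: L = λW = 10.5×0.26316 = 2.7632 ✔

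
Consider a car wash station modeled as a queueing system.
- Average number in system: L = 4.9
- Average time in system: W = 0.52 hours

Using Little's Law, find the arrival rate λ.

Little's Law: L = λW, so λ = L/W
λ = 4.9/0.52 = 9.4231 cars/hour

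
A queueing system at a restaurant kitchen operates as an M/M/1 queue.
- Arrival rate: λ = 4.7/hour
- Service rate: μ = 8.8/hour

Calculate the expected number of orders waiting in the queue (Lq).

ρ = λ/μ = 4.7/8.8 = 0.5341
For M/M/1: Lq = λ²/(μ(μ-λ))
Lq = 22.09/(8.8 × 4.10)
Lq = 0.6123 orders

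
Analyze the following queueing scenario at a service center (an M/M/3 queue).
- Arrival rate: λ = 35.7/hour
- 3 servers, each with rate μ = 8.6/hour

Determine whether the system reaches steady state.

Stability requires ρ = λ/(cμ) < 1
ρ = 35.7/(3 × 8.6) = 35.7/25.80 = 1.3837
Since 1.3837 ≥ 1, the system is UNSTABLE.
Need c > λ/μ = 35.7/8.6 = 4.15.
Minimum servers needed: c = 5.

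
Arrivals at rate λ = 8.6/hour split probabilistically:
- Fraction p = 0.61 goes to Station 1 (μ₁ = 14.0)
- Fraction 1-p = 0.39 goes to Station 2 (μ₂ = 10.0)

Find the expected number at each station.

Effective rates: λ₁ = 8.6×0.61 = 5.246, λ₂ = 8.6×0.39 = 3.354
Station 1: ρ₁ = 5.246/14.0 = 0.37471, L₁ = ρ₁/(1-ρ₁) = 0.37471/(1-0.37471) = 0.5993
Station 2: ρ₂ = 3.354/10.0 = 0.3354, L₂ = ρ₂/(1-ρ₂) = 0.3354/(1-0.3354) = 0.5047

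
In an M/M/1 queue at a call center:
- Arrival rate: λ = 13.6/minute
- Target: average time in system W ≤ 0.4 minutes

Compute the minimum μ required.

For M/M/1: W = 1/(μ-λ)
Need W ≤ 0.4, so 1/(μ-λ) ≤ 0.4
μ - λ ≥ 1/0.4 = 2.5000
μ ≥ 13.6 + 2.5000 = 16.1000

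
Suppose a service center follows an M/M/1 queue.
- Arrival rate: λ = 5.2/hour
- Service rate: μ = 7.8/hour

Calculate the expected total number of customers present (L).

ρ = λ/μ = 5.2/7.8 = 0.6667
For M/M/1: L = λ/(μ-λ)
L = 5.2/(7.8-5.2) = 5.2/2.60
L = 2.0000 customers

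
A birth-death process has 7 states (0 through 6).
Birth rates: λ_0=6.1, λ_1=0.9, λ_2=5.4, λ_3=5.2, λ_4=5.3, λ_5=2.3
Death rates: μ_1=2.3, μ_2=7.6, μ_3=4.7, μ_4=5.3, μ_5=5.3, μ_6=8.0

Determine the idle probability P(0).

Ratios P(n)/P(0) = (λ₀···λₙ₋₁)/(μ₁···μₙ):
P(1)/P(0) = (6.1)/(2.3) = 2.6522
P(2)/P(0) = (6.1×0.9)/(2.3×7.6) = 0.3141
P(3)/P(0) = (6.1×0.9×5.4)/(2.3×7.6×4.7) = 0.3609
P(4)/P(0) = (6.1×0.9×5.4×5.2)/(2.3×7.6×4.7×5.3) = 0.3540
P(5)/P(0) = (6.1×0.9×5.4×5.2×5.3)/(2.3×7.6×4.7×5.3×5.3) = 0.3540
P(6)/P(0) = (6.1×0.9×5.4×5.2×5.3×2.3)/(2.3×7.6×4.7×5.3×5.3×8.0) = 0.1018

Normalization: ∑ P(n) = 1
P(0) × (1.0000 + 2.6522 + 0.3141 + 0.3609 + 0.3540 + 0.3540 + 0.1018) = 1
P(0) × 5.1370 = 1
P(0) = 1/5.1370 = 0.1947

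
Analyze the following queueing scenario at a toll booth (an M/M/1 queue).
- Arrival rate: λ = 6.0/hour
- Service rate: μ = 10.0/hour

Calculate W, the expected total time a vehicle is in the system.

First, compute utilization: ρ = λ/μ = 6.0/10.0 = 0.6000
For M/M/1: W = 1/(μ-λ)
W = 1/(10.0-6.0) = 1/4.00
W = 0.2500 hours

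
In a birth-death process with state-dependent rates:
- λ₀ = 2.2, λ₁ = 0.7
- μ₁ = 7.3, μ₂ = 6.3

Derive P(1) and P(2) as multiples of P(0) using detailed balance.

Balance equations:
State 0: λ₀P₀ = μ₁P₁ → P₁ = (λ₀/μ₁)P₀ = (2.2/7.3)P₀ = 0.3014P₀
State 1: P₂ = (λ₀λ₁)/(μ₁μ₂)P₀ = (2.2×0.7)/(7.3×6.3)P₀ = 0.03349P₀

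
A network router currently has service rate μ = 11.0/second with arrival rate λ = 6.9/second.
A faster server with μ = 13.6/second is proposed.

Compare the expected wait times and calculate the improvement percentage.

System 1: ρ₁ = 6.9/11.0 = 0.6273, W₁ = 1/(11.0-6.9) = 0.24390
System 2: ρ₂ = 6.9/13.6 = 0.5074, W₂ = 1/(13.6-6.9) = 0.14925
Improvement: (W₁-W₂)/W₁ = (0.24390-0.14925)/0.24390 = 38.81%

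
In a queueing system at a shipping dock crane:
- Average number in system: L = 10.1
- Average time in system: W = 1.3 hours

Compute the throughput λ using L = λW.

Little's Law: L = λW, so λ = L/W
λ = 10.1/1.3 = 7.7692 containers/hour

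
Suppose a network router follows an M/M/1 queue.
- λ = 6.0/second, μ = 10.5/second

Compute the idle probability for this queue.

ρ = λ/μ = 6.0/10.5 = 0.5714
P(0) = 1 - ρ = 1 - 0.5714 = 0.4286
The server is idle 42.86% of the time.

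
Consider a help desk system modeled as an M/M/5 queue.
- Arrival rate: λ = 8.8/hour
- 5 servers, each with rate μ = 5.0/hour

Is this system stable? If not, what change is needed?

Stability requires ρ = λ/(cμ) < 1
ρ = 8.8/(5 × 5.0) = 8.8/25.00 = 0.3520
Since 0.3520 < 1, the system is STABLE.
The servers are busy 35.20% of the time.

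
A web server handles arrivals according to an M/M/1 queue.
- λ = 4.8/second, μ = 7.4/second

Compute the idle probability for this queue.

ρ = λ/μ = 4.8/7.4 = 0.6486
P(0) = 1 - ρ = 1 - 0.6486 = 0.3514
The server is idle 35.14% of the time.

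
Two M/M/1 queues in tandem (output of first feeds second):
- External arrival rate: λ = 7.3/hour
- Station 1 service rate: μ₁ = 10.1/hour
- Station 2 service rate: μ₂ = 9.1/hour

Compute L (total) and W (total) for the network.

By Jackson's theorem, each station behaves as independent M/M/1.
Station 1: ρ₁ = 7.3/10.1 = 0.7228, L₁ = ρ₁/(1-ρ₁) = λ/(μ₁-λ) = 7.3/2.80 = 2.6071
Station 2: ρ₂ = 7.3/9.1 = 0.8022, L₂ = ρ₂/(1-ρ₂) = λ/(μ₂-λ) = 7.3/1.80 = 4.0556
Total: L = L₁ + L₂ = 2.6071 + 4.0556 = 6.6627
W = L/λ = 6.6627/7.3 = 0.9127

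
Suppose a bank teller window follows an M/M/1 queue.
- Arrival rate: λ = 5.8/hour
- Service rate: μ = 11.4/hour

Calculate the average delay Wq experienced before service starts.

First, compute utilization: ρ = λ/μ = 5.8/11.4 = 0.5088
For M/M/1: Wq = λ/(μ(μ-λ))
Wq = 5.8/(11.4 × (11.4-5.8))
Wq = 5.8/(11.4 × 5.60)
Wq = 0.09085 hours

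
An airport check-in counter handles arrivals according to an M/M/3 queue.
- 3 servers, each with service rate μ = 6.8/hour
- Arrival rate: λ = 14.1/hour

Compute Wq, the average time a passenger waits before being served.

Traffic intensity: ρ = λ/(cμ) = 14.1/(3×6.8) = 0.6912
Since ρ = 0.6912 < 1, system is stable.
Offered load a = λ/μ = cρ = 14.1/6.8 = 2.0735
P₀ = [ Σₙ₌₀^2 aⁿ/n! + a^3/(3!(1-ρ)) ]⁻¹
Σ = a^0/0! + a^1/1! + a^2/2! = 1.0000 + 2.0735 + 2.1498 = 5.2233
a^3/(3!(1-ρ)) = 8.9152/(6 × 0.30882) = 4.8114
P₀ = 1/(5.2233 + 4.8114) = 0.09965
Lq = P₀·a^3·ρ / (3!(1-ρ)²) = 0.09965 × 8.9152 × 0.6912 / (6 × 0.09537) = 1.0731
Wq = Lq/λ = 1.0731/14.1 = 0.07611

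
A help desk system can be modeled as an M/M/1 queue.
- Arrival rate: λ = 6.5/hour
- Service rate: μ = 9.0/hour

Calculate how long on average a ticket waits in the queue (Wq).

First, compute utilization: ρ = λ/μ = 6.5/9.0 = 0.7222
For M/M/1: Wq = λ/(μ(μ-λ))
Wq = 6.5/(9.0 × (9.0-6.5))
Wq = 6.5/(9.0 × 2.50)
Wq = 0.2889 hours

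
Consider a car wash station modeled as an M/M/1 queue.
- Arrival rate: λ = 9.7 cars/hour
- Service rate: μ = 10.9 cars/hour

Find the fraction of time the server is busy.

Server utilization: ρ = λ/μ
ρ = 9.7/10.9 = 0.8899
The server is busy 88.99% of the time.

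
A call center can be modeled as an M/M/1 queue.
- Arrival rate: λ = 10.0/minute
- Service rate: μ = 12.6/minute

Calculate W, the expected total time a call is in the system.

First, compute utilization: ρ = λ/μ = 10.0/12.6 = 0.7937
For M/M/1: W = 1/(μ-λ)
W = 1/(12.6-10.0) = 1/2.60
W = 0.3846 minutes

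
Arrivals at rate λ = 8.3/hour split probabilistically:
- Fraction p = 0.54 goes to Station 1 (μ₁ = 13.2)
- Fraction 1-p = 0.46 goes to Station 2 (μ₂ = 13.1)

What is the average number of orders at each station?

Effective rates: λ₁ = 8.3×0.54 = 4.482, λ₂ = 8.3×0.46 = 3.818
Station 1: ρ₁ = 4.482/13.2 = 0.33955, L₁ = ρ₁/(1-ρ₁) = 0.33955/(1-0.33955) = 0.5141
Station 2: ρ₂ = 3.818/13.1 = 0.29145, L₂ = ρ₂/(1-ρ₂) = 0.29145/(1-0.29145) = 0.4113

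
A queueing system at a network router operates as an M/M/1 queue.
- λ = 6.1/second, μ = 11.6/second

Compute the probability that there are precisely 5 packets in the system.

ρ = λ/μ = 6.1/11.6 = 0.5259
P(n) = (1-ρ)ρⁿ
P(5) = (1-0.5259) × 0.5259^5
P(5) = 0.4741 × 0.04023
P(5) = 0.01907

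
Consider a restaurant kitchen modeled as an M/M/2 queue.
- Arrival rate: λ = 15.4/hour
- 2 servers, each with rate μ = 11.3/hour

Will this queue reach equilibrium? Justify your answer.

Stability requires ρ = λ/(cμ) < 1
ρ = 15.4/(2 × 11.3) = 15.4/22.60 = 0.6814
Since 0.6814 < 1, the system is STABLE.
The servers are busy 68.14% of the time.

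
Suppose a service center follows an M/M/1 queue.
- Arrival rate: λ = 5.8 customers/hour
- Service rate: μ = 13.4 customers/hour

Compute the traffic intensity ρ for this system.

Server utilization: ρ = λ/μ
ρ = 5.8/13.4 = 0.4328
The server is busy 43.28% of the time.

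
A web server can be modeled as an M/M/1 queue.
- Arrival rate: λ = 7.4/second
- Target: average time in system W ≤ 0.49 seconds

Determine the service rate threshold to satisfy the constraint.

For M/M/1: W = 1/(μ-λ)
Need W ≤ 0.49, so 1/(μ-λ) ≤ 0.49
μ - λ ≥ 1/0.49 = 2.0408
μ ≥ 7.4 + 2.0408 = 9.4408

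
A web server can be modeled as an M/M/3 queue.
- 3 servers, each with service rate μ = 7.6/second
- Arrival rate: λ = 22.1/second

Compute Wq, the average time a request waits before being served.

Traffic intensity: ρ = λ/(cμ) = 22.1/(3×7.6) = 0.9693
Since ρ = 0.9693 < 1, system is stable.
Offered load a = λ/μ = cρ = 22.1/7.6 = 2.9079
P₀ = [ Σₙ₌₀^2 aⁿ/n! + a^3/(3!(1-ρ)) ]⁻¹
Σ = a^0/0! + a^1/1! + a^2/2! = 1.0000 + 2.9079 + 4.2279 = 8.1358
a^3/(3!(1-ρ)) = 24.58873/(6 × 0.03070175) = 133.4817
P₀ = 1/(8.1358 + 133.4817) = 0.007061
Lq = P₀·a^3·ρ / (3!(1-ρ)²) = 0.0070613 × 24.5887 × 0.96930 / (6 × 0.00094260) = 29.7577
Wq = Lq/λ = 29.7577/22.1 = 1.3465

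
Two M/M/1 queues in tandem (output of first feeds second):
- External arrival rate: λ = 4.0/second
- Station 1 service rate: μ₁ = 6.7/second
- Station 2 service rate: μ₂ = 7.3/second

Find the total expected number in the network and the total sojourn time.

By Jackson's theorem, each station behaves as independent M/M/1.
Station 1: ρ₁ = 4.0/6.7 = 0.5970, L₁ = ρ₁/(1-ρ₁) = λ/(μ₁-λ) = 4.0/2.70 = 1.4815
Station 2: ρ₂ = 4.0/7.3 = 0.5479, L₂ = ρ₂/(1-ρ₂) = λ/(μ₂-λ) = 4.0/3.30 = 1.2121
Total: L = L₁ + L₂ = 1.4815 + 1.2121 = 2.6936
W = L/λ = 2.6936/4.0 = 0.6734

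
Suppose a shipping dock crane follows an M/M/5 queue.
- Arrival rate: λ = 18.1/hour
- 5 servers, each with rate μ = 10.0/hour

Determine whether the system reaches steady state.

Stability requires ρ = λ/(cμ) < 1
ρ = 18.1/(5 × 10.0) = 18.1/50.00 = 0.3620
Since 0.3620 < 1, the system is STABLE.
The servers are busy 36.20% of the time.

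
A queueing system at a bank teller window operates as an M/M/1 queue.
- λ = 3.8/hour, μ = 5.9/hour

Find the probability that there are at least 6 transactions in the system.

ρ = λ/μ = 3.8/5.9 = 0.64407
P(N ≥ n) = ρⁿ
P(N ≥ 6) = 0.64407^6
P(N ≥ 6) = 0.07138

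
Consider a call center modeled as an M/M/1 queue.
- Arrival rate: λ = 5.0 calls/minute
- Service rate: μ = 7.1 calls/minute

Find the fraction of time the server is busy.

Server utilization: ρ = λ/μ
ρ = 5.0/7.1 = 0.7042
The server is busy 70.42% of the time.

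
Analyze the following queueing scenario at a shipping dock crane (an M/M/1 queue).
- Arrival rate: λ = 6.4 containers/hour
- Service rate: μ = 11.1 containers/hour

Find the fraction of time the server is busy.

Server utilization: ρ = λ/μ
ρ = 6.4/11.1 = 0.5766
The server is busy 57.66% of the time.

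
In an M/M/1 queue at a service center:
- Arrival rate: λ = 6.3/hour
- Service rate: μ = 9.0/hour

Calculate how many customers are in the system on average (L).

ρ = λ/μ = 6.3/9.0 = 0.7000
For M/M/1: L = λ/(μ-λ)
L = 6.3/(9.0-6.3) = 6.3/2.70
L = 2.3333 customers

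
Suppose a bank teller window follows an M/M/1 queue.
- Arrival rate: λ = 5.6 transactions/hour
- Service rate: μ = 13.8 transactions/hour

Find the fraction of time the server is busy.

Server utilization: ρ = λ/μ
ρ = 5.6/13.8 = 0.4058
The server is busy 40.58% of the time.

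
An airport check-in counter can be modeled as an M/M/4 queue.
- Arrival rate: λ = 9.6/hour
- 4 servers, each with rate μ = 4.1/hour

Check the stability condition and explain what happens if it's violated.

Stability requires ρ = λ/(cμ) < 1
ρ = 9.6/(4 × 4.1) = 9.6/16.40 = 0.5854
Since 0.5854 < 1, the system is STABLE.
The servers are busy 58.54% of the time.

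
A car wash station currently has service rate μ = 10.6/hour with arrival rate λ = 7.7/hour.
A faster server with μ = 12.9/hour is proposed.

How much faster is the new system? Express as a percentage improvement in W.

System 1: ρ₁ = 7.7/10.6 = 0.7264, W₁ = 1/(10.6-7.7) = 0.3448
System 2: ρ₂ = 7.7/12.9 = 0.5969, W₂ = 1/(12.9-7.7) = 0.1923
Improvement: (W₁-W₂)/W₁ = (0.3448-0.1923)/0.3448 = 44.23%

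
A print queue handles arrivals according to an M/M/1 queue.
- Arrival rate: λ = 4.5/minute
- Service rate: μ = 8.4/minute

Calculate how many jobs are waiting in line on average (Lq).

ρ = λ/μ = 4.5/8.4 = 0.5357
For M/M/1: Lq = λ²/(μ(μ-λ))
Lq = 20.25/(8.4 × 3.90)
Lq = 0.6181 jobs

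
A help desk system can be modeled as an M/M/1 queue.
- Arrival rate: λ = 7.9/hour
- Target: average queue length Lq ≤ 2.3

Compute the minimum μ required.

For M/M/1: Lq = λ²/(μ(μ-λ))
Need Lq ≤ 2.3, i.e. μ(μ-λ) ≥ λ²/2.3
μ² - 7.9μ - 62.41/2.3 ≥ 0  →  μ² - 7.9μ - 27.13478 ≥ 0
Quadratic formula (positive root): μ = [λ + √(λ² + 4×27.13478)]/2
Discriminant: 62.41 + 4×27.13478 = 170.9491, √170.9491 = 13.0748
μ ≥ (7.9 + 13.0748)/2 = 10.4874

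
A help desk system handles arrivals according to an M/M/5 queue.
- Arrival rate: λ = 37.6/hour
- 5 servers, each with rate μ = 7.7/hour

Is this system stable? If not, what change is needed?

Stability requires ρ = λ/(cμ) < 1
ρ = 37.6/(5 × 7.7) = 37.6/38.50 = 0.9766
Since 0.9766 < 1, the system is STABLE.
The servers are busy 97.66% of the time.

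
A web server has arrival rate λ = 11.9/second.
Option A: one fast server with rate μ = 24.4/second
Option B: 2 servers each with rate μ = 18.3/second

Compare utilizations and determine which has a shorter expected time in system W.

Option A: single server μ = 24.4 (M/M/1)
  ρ_A = 11.9/24.4 = 0.4877
  W_A = 1/(μ-λ) = 1/(24.4-11.9) = 1/12.50 = 0.08000

Option B: 2 servers μ = 18.3 (M/M/2)
  ρ_B = λ/(cμ) = 11.9/(2×18.3) = 0.3251
  Offered load a = λ/μ = cρ = 11.9/18.3 = 0.6503
  P₀ = [ Σₙ₌₀^1 aⁿ/n! + a^2/(2!(1-ρ)) ]⁻¹
  Σ = a^0/0! + a^1/1! = 1.0000 + 0.6503 = 1.6503
  a^2/(2!(1-ρ)) = 0.4229/(2 × 0.6749) = 0.3133
  P₀ = 1/(1.6503 + 0.3133) = 0.5093
  Lq = P₀·a^2·ρ / (2!(1-ρ)²) = 0.50928 × 0.42286 × 0.32514 / (2 × 0.45544) = 0.07687
  Wq_B = Lq/λ = 0.07687/11.9 = 0.006460
  W_B = Wq_B + 1/μ = 0.006460 + 0.05464 = 0.06110

Since W_B = 0.06110 < W_A = 0.08000, Option B (multiple servers) has the shorter time in system.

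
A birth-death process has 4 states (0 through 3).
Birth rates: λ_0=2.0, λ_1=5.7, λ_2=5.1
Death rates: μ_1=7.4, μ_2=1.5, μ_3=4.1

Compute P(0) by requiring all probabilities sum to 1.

Ratios P(n)/P(0) = (λ₀···λₙ₋₁)/(μ₁···μₙ):
P(1)/P(0) = (2.0)/(7.4) = 0.2703
P(2)/P(0) = (2.0×5.7)/(7.4×1.5) = 1.0270
P(3)/P(0) = (2.0×5.7×5.1)/(7.4×1.5×4.1) = 1.2775

Normalization: ∑ P(n) = 1
P(0) × (1.0000 + 0.2703 + 1.0270 + 1.2775) = 1
P(0) × 3.5748 = 1
P(0) = 1/3.5748 = 0.2797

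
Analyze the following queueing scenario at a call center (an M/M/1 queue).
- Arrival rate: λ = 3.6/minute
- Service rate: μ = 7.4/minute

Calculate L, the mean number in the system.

ρ = λ/μ = 3.6/7.4 = 0.4865
For M/M/1: L = λ/(μ-λ)
L = 3.6/(7.4-3.6) = 3.6/3.80
L = 0.9474 calls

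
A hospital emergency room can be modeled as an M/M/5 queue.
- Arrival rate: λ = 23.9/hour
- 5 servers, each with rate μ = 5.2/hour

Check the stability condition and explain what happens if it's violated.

Stability requires ρ = λ/(cμ) < 1
ρ = 23.9/(5 × 5.2) = 23.9/26.00 = 0.9192
Since 0.9192 < 1, the system is STABLE.
The servers are busy 91.92% of the time.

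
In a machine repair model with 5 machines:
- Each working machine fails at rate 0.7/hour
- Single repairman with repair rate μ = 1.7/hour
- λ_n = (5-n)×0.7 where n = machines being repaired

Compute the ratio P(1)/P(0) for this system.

P(1)/P(0) = ∏_{i=0}^{1-1} λ_i/μ_{i+1}
= (5-0)×0.7/1.7
= 2.0588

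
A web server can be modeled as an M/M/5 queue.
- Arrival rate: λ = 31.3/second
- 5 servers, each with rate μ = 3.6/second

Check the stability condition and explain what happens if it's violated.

Stability requires ρ = λ/(cμ) < 1
ρ = 31.3/(5 × 3.6) = 31.3/18.00 = 1.7389
Since 1.7389 ≥ 1, the system is UNSTABLE.
Need c > λ/μ = 31.3/3.6 = 8.69.
Minimum servers needed: c = 9.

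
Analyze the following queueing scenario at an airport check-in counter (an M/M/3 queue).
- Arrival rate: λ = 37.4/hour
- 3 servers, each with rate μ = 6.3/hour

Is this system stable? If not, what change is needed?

Stability requires ρ = λ/(cμ) < 1
ρ = 37.4/(3 × 6.3) = 37.4/18.90 = 1.9788
Since 1.9788 ≥ 1, the system is UNSTABLE.
Need c > λ/μ = 37.4/6.3 = 5.94.
Minimum servers needed: c = 6.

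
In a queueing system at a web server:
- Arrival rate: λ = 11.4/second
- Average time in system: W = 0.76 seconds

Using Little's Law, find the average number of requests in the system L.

Little's Law: L = λW
L = 11.4 × 0.76 = 8.6640 requests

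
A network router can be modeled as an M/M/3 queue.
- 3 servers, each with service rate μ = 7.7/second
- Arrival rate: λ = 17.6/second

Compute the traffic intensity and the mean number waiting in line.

Traffic intensity: ρ = λ/(cμ) = 17.6/(3×7.7) = 0.7619
Since ρ = 0.7619 < 1, system is stable.
Offered load a = λ/μ = cρ = 17.6/7.7 = 2.2857
P₀ = [ Σₙ₌₀^2 aⁿ/n! + a^3/(3!(1-ρ)) ]⁻¹
Σ = a^0/0! + a^1/1! + a^2/2! = 1.000000 + 2.285714 + 2.612245 = 5.8980
a^3/(3!(1-ρ)) = 11.9417/(6 × 0.238095) = 8.3592
P₀ = 1/(5.8980 + 8.3592) = 0.07014
Lq = P₀·a^3·ρ / (3!(1-ρ)²) = 0.07014 × 11.9417 × 0.7619 / (6 × 0.05669) = 1.8762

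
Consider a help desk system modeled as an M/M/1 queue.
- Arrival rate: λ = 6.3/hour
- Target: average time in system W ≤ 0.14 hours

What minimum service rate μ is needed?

For M/M/1: W = 1/(μ-λ)
Need W ≤ 0.14, so 1/(μ-λ) ≤ 0.14
μ - λ ≥ 1/0.14 = 7.1429
μ ≥ 6.3 + 7.1429 = 13.4429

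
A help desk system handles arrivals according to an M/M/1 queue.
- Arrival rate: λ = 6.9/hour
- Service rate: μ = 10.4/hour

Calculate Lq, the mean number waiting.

ρ = λ/μ = 6.9/10.4 = 0.6635
For M/M/1: Lq = λ²/(μ(μ-λ))
Lq = 47.61/(10.4 × 3.50)
Lq = 1.3080 tickets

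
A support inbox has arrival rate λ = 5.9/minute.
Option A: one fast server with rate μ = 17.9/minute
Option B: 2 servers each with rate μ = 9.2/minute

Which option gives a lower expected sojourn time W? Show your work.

Option A: single server μ = 17.9 (M/M/1)
  ρ_A = 5.9/17.9 = 0.3296
  W_A = 1/(μ-λ) = 1/(17.9-5.9) = 1/12.00 = 0.08333

Option B: 2 servers μ = 9.2 (M/M/2)
  ρ_B = λ/(cμ) = 5.9/(2×9.2) = 0.3207
  Offered load a = λ/μ = cρ = 5.9/9.2 = 0.6413
  P₀ = [ Σₙ₌₀^1 aⁿ/n! + a^2/(2!(1-ρ)) ]⁻¹
  Σ = a^0/0! + a^1/1! = 1.0000 + 0.6413 = 1.6413
  a^2/(2!(1-ρ)) = 0.4113/(2 × 0.6793) = 0.3027
  P₀ = 1/(1.6413 + 0.3027) = 0.5144
  Lq = P₀·a^2·ρ / (2!(1-ρ)²) = 0.51440 × 0.41127 × 0.32065 / (2 × 0.46151) = 0.07349
  Wq_B = Lq/λ = 0.07349/5.9 = 0.01246
  W_B = Wq_B + 1/μ = 0.01246 + 0.1087 = 0.1212

Since W_A = 0.08333 < W_B = 0.1212, Option A (single fast server) has the shorter time in system.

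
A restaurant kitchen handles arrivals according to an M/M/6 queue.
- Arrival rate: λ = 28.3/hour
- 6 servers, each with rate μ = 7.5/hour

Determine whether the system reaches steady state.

Stability requires ρ = λ/(cμ) < 1
ρ = 28.3/(6 × 7.5) = 28.3/45.00 = 0.6289
Since 0.6289 < 1, the system is STABLE.
The servers are busy 62.89% of the time.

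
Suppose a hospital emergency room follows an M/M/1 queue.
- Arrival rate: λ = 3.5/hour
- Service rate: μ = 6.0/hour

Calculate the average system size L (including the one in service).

ρ = λ/μ = 3.5/6.0 = 0.5833
For M/M/1: L = λ/(μ-λ)
L = 3.5/(6.0-3.5) = 3.5/2.50
L = 1.4000 patients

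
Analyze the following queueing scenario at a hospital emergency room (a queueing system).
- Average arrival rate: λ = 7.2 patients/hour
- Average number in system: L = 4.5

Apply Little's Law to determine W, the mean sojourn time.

Little's Law: L = λW, so W = L/λ
W = 4.5/7.2 = 0.6250 hours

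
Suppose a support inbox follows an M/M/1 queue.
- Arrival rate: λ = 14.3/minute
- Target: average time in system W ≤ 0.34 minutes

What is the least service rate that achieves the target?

For M/M/1: W = 1/(μ-λ)
Need W ≤ 0.34, so 1/(μ-λ) ≤ 0.34
μ - λ ≥ 1/0.34 = 2.9412
μ ≥ 14.3 + 2.9412 = 17.2412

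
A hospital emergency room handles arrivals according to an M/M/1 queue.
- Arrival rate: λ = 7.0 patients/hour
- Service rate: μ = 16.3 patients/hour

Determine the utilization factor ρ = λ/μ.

Server utilization: ρ = λ/μ
ρ = 7.0/16.3 = 0.4294
The server is busy 42.94% of the time.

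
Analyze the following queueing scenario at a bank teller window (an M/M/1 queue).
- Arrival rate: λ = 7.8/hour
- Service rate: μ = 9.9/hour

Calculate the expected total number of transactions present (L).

ρ = λ/μ = 7.8/9.9 = 0.7879
For M/M/1: L = λ/(μ-λ)
L = 7.8/(9.9-7.8) = 7.8/2.10
L = 3.7143 transactions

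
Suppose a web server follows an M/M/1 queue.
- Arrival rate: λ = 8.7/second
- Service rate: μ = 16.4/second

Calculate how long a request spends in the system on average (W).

First, compute utilization: ρ = λ/μ = 8.7/16.4 = 0.5305
For M/M/1: W = 1/(μ-λ)
W = 1/(16.4-8.7) = 1/7.70
W = 0.1299 seconds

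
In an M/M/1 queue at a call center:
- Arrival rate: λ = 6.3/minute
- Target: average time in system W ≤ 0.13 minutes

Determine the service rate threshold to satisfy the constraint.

For M/M/1: W = 1/(μ-λ)
Need W ≤ 0.13, so 1/(μ-λ) ≤ 0.13
μ - λ ≥ 1/0.13 = 7.6923
μ ≥ 6.3 + 7.6923 = 13.9923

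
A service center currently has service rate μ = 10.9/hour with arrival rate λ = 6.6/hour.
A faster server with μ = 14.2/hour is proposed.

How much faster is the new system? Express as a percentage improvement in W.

System 1: ρ₁ = 6.6/10.9 = 0.6055, W₁ = 1/(10.9-6.6) = 0.2326
System 2: ρ₂ = 6.6/14.2 = 0.4648, W₂ = 1/(14.2-6.6) = 0.1316
Improvement: (W₁-W₂)/W₁ = (0.2326-0.1316)/0.2326 = 43.42%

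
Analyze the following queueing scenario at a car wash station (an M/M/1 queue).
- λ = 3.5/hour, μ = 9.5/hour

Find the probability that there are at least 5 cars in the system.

ρ = λ/μ = 3.5/9.5 = 0.36842
P(N ≥ n) = ρⁿ
P(N ≥ 5) = 0.36842^5
P(N ≥ 5) = 0.006788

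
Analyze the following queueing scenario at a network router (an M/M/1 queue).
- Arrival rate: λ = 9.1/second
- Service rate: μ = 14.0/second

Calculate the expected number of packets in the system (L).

ρ = λ/μ = 9.1/14.0 = 0.6500
For M/M/1: L = λ/(μ-λ)
L = 9.1/(14.0-9.1) = 9.1/4.90
L = 1.8571 packets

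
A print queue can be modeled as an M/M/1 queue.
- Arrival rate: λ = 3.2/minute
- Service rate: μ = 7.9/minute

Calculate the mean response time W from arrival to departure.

First, compute utilization: ρ = λ/μ = 3.2/7.9 = 0.4051
For M/M/1: W = 1/(μ-λ)
W = 1/(7.9-3.2) = 1/4.70
W = 0.2128 minutes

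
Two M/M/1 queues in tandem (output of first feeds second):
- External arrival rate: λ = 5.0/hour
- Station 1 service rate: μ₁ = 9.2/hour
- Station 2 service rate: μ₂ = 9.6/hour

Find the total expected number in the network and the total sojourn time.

By Jackson's theorem, each station behaves as independent M/M/1.
Station 1: ρ₁ = 5.0/9.2 = 0.5435, L₁ = ρ₁/(1-ρ₁) = λ/(μ₁-λ) = 5.0/4.20 = 1.19048
Station 2: ρ₂ = 5.0/9.6 = 0.5208, L₂ = ρ₂/(1-ρ₂) = λ/(μ₂-λ) = 5.0/4.60 = 1.08696
Total: L = L₁ + L₂ = 1.19048 + 1.08696 = 2.2774
W = L/λ = 2.2774/5.0 = 0.4555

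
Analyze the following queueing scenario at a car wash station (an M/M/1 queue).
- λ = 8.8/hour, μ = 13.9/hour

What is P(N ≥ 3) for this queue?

ρ = λ/μ = 8.8/13.9 = 0.63309
P(N ≥ n) = ρⁿ
P(N ≥ 3) = 0.63309^3
P(N ≥ 3) = 0.2537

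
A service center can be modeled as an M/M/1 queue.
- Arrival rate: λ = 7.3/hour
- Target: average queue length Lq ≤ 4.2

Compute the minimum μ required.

For M/M/1: Lq = λ²/(μ(μ-λ))
Need Lq ≤ 4.2, i.e. μ(μ-λ) ≥ λ²/4.2
μ² - 7.3μ - 53.29/4.2 ≥ 0  →  μ² - 7.3μ - 12.6881 ≥ 0
Quadratic formula (positive root): μ = [λ + √(λ² + 4×12.6881)]/2
Discriminant: 53.29 + 4×12.6881 = 104.0424, √104.0424 = 10.20012
μ ≥ (7.3 + 10.20012)/2 = 8.7501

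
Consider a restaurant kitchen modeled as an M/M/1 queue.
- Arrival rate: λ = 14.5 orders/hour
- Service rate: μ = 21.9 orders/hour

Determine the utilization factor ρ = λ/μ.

Server utilization: ρ = λ/μ
ρ = 14.5/21.9 = 0.6621
The server is busy 66.21% of the time.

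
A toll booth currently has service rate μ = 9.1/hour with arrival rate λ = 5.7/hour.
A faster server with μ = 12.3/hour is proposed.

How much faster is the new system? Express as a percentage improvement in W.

System 1: ρ₁ = 5.7/9.1 = 0.6264, W₁ = 1/(9.1-5.7) = 0.29412
System 2: ρ₂ = 5.7/12.3 = 0.4634, W₂ = 1/(12.3-5.7) = 0.15152
Improvement: (W₁-W₂)/W₁ = (0.29412-0.15152)/0.29412 = 48.48%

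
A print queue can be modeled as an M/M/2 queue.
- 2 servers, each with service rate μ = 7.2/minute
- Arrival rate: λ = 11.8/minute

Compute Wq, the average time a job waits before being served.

Traffic intensity: ρ = λ/(cμ) = 11.8/(2×7.2) = 0.8194
Since ρ = 0.8194 < 1, system is stable.
Offered load a = λ/μ = cρ = 11.8/7.2 = 1.6389
P₀ = [ Σₙ₌₀^1 aⁿ/n! + a^2/(2!(1-ρ)) ]⁻¹
Σ = a^0/0! + a^1/1! = 1.0000 + 1.6389 = 2.6389
a^2/(2!(1-ρ)) = 2.6860/(2 × 0.18056) = 7.4380
P₀ = 1/(2.6389 + 7.4380) = 0.09924
Lq = P₀·a^2·ρ / (2!(1-ρ)²) = 0.09924 × 2.6860 × 0.8194 / (2 × 0.03260) = 3.3500
Wq = Lq/λ = 3.3500/11.8 = 0.2839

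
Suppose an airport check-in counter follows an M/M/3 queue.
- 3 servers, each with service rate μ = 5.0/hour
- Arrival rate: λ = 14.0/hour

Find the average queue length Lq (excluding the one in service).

Traffic intensity: ρ = λ/(cμ) = 14.0/(3×5.0) = 0.9333
Since ρ = 0.9333 < 1, system is stable.
Offered load a = λ/μ = cρ = 14.0/5.0 = 2.8000
P₀ = [ Σₙ₌₀^2 aⁿ/n! + a^3/(3!(1-ρ)) ]⁻¹
Σ = a^0/0! + a^1/1! + a^2/2! = 1.0000 + 2.8000 + 3.9200 = 7.7200
a^3/(3!(1-ρ)) = 21.9520/(6 × 0.0666667) = 54.8800
P₀ = 1/(7.7200 + 54.8800) = 0.01597
Lq = P₀·a^3·ρ / (3!(1-ρ)²) = 0.0159744 × 21.9520 × 0.933333 / (6 × 0.00444444) = 12.2735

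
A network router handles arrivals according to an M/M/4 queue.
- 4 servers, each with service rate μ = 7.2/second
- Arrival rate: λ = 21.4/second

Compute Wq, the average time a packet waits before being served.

Traffic intensity: ρ = λ/(cμ) = 21.4/(4×7.2) = 0.7431
Since ρ = 0.7431 < 1, system is stable.
Offered load a = λ/μ = cρ = 21.4/7.2 = 2.9722
P₀ = [ Σₙ₌₀^3 aⁿ/n! + a^4/(4!(1-ρ)) ]⁻¹
Σ = a^0/0! + a^1/1! + a^2/2! + a^3/3! = 1.00000 + 2.97222 + 4.41705 + 4.37615 = 12.7654
a^4/(4!(1-ρ)) = 78.0414/(24 × 0.256944) = 12.6554
P₀ = 1/(12.7654 + 12.6554) = 0.03934
Lq = P₀·a^4·ρ / (4!(1-ρ)²) = 0.039338 × 78.0414 × 0.74306 / (24 × 0.066020) = 1.4397
Wq = Lq/λ = 1.4397/21.4 = 0.06728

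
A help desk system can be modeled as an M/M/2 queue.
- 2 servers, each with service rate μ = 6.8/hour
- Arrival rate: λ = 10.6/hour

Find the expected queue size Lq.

Traffic intensity: ρ = λ/(cμ) = 10.6/(2×6.8) = 0.7794
Since ρ = 0.7794 < 1, system is stable.
Offered load a = λ/μ = cρ = 10.6/6.8 = 1.5588
P₀ = [ Σₙ₌₀^1 aⁿ/n! + a^2/(2!(1-ρ)) ]⁻¹
Σ = a^0/0! + a^1/1! = 1.0000 + 1.5588 = 2.5588
a^2/(2!(1-ρ)) = 2.42993/(2 × 0.220588) = 5.5078
P₀ = 1/(2.5588 + 5.5078) = 0.1240
Lq = P₀·a^2·ρ / (2!(1-ρ)²) = 0.123967 × 2.42993 × 0.779412 / (2 × 0.0486592) = 2.4125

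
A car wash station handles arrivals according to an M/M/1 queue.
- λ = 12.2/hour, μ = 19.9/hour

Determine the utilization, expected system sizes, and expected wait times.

Step 1: ρ = λ/μ = 12.2/19.9 = 0.6131
Step 2: L = λ/(μ-λ) = 12.2/7.70 = 1.5844
Step 3: Lq = λ²/(μ(μ-λ)) = 148.84/(19.9×7.70) = 0.9714
Step 4: W = 1/(μ-λ) = 1/7.70 = 0.12987
Step 5: Wq = λ/(μ(μ-λ)) = 12.2/(19.9×7.70) = 0.07962
Step 6: P(0) = 1-ρ = 0.3869
Verify: L = λW = 12.2×0.12987 = 1.5844 ✔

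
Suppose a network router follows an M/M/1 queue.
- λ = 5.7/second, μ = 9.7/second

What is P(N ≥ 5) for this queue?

ρ = λ/μ = 5.7/9.7 = 0.58763
P(N ≥ n) = ρⁿ
P(N ≥ 5) = 0.58763^5
P(N ≥ 5) = 0.07007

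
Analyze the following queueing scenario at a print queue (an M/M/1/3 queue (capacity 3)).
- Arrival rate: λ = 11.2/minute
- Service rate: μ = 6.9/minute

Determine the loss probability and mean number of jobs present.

ρ = λ/μ = 11.2/6.9 = 1.6232
P₀ = (1-ρ)/(1-ρ^(K+1)) = (1-1.6232)/(1-1.6232^4) = -0.6232/-5.9421 = 0.1049
P_K = P₀×ρ^K = 0.104880 × 1.6232^3 = 0.104880 × 4.27677 = 0.4485
Blocking probability P_3 = 0.4485 (44.85%)
L = ρ[1 - (K+1)ρ^K + Kρ^(K+1)] / [(1-ρ)(1-ρ^(K+1))]
L = 1.6232 × (1 - 4×4.2768 + 3×6.9421) / ((1 - 1.6232) × (1 - 6.9421)) = 2.0685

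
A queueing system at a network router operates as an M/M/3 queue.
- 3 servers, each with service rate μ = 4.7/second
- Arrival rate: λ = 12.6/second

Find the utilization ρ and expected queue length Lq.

Traffic intensity: ρ = λ/(cμ) = 12.6/(3×4.7) = 0.8936
Since ρ = 0.8936 < 1, system is stable.
Offered load a = λ/μ = cρ = 12.6/4.7 = 2.6809
P₀ = [ Σₙ₌₀^2 aⁿ/n! + a^3/(3!(1-ρ)) ]⁻¹
Σ = a^0/0! + a^1/1! + a^2/2! = 1.00000 + 2.68085 + 3.59348 = 7.2743
a^3/(3!(1-ρ)) = 19.26718/(6 × 0.1063830) = 30.1852
P₀ = 1/(7.2743 + 30.1852) = 0.02670
Lq = P₀·a^3·ρ / (3!(1-ρ)²) = 0.0266954 × 19.2672 × 0.893617 / (6 × 0.0113173) = 6.7688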